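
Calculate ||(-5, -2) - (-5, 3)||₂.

√(Σ(x_i - y_i)²) = √((-5 - (-5))² + (-2 - 3)²)
= √(0² + (-5)²) = √(0 + 25) = √25 = 5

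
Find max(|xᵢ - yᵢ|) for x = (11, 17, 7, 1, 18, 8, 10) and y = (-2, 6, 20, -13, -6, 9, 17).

max(|x_i - y_i|) = max(|11 - (-2)|, |17 - 6|, |7 - 20|, |1 - (-13)|, |18 - (-6)|, |8 - 9|, |10 - 17|) = max(13, 11, 13, 14, 24, 1, 7) = 24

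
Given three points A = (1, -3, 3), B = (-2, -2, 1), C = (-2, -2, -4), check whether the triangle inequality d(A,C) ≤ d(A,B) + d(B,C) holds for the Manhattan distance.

d(A,B) = 3 + 1 + 2 = 6, d(B,C) = 0 + 0 + 5 = 5, d(A,C) = 3 + 1 + 7 = 11.
d(A,C) = 11 ≤ 6 + 5 = 11. Triangle inequality is satisfied.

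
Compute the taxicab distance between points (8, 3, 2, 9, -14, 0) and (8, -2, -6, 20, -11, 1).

Σ|x_i - y_i| = |8 - 8| + |3 - (-2)| + |2 - (-6)| + |9 - 20| + |-14 - (-11)| + |0 - 1| = 0 + 5 + 8 + 11 + 3 + 1 = 28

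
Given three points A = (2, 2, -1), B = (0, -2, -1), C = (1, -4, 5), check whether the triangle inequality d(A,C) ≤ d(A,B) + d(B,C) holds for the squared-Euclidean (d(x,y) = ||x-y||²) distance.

d(A,B) = 2² + 4² + 0² = 20, d(B,C) = 1² + 2² + 6² = 41, d(A,C) = 1² + 6² + 6² = 73.
d(A,C) = 73 > 20 + 41 = 61. Triangle inequality is VIOLATED. (Squared-Euclidean is not a metric — this is a counterexample.)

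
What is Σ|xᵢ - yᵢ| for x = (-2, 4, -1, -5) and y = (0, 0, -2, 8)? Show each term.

Σ|x_i - y_i| = |-2 - 0| + |4 - 0| + |-1 - (-2)| + |-5 - 8| = 2 + 4 + 1 + 13 = 20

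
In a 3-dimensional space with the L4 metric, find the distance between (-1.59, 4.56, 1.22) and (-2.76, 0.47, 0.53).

(Σ|x_i - y_i|^4)^(1/4) = (|-1.59 - (-2.76)|^4 + |4.56 - 0.47|^4 + |1.22 - 0.53|^4)^(1/4)
= (1.17^4 + 4.09^4 + 0.69^4)^(1/4) ≈ (1.8739 + 279.8293 + 0.2267)^(1/4) = (281.9299)^(1/4) ≈ 4.0977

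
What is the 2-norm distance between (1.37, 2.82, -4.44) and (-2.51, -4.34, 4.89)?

(Σ|x_i - y_i|^2)^(1/2) = (|1.37 - (-2.51)|^2 + |2.82 - (-4.34)|^2 + |-4.44 - 4.89|^2)^(1/2)
= (3.88^2 + 7.16^2 + 9.33^2)^(1/2) = (15.0544 + 51.2656 + 87.0489)^(1/2) = (153.3689)^(1/2) ≈ 12.3842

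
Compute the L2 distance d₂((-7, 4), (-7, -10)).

√(Σ(x_i - y_i)²) = √((-7 - (-7))² + (4 - (-10))²)
= √(0² + 14²) = √(0 + 196) = √196 = 14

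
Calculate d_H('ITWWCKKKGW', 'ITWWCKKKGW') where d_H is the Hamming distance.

Differing positions: none. Hamming distance = 0.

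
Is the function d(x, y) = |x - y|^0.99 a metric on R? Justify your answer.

Yes. With 0 < p = 0.99 ≤ 1, d(x,y) = |x-y|^0.99 is a metric on R. Non-negativity and symmetry are immediate; |x-y|^0.99 = 0 ⟺ |x-y| = 0 ⟺ x = y. For the triangle inequality, the function t ↦ t^0.99 is subadditive on [0,∞) when p ≤ 1, so |x-z|^0.99 ≤ (|x-y| + |y-z|)^0.99 ≤ |x-y|^0.99 + |y-z|^0.99.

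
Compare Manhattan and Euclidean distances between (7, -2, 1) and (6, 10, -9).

L1 = |7 - 6| + |-2 - 10| + |1 - (-9)| = 1 + 12 + 10 = 23
L2 = √(1² + 12² + 10²) = √245 ≈ 15.6525
L1 ≥ L2 always (equality iff movement is along one axis); L1 > L2 here.
Ratio L1/L2 = 23/√245 ≈ 1.4694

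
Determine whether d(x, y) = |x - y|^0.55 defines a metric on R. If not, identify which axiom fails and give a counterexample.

Yes. With 0 < p = 0.55 ≤ 1, d(x,y) = |x-y|^0.55 is a metric on R. Non-negativity and symmetry are immediate; |x-y|^0.55 = 0 ⟺ |x-y| = 0 ⟺ x = y. For the triangle inequality, the function t ↦ t^0.55 is subadditive on [0,∞) when p ≤ 1, so |x-z|^0.55 ≤ (|x-y| + |y-z|)^0.55 ≤ |x-y|^0.55 + |y-z|^0.55.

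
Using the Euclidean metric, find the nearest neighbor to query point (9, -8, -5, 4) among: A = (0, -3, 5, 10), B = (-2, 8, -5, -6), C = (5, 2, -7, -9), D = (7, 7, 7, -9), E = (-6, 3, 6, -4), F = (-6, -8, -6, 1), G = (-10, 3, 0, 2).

Distances: d(A) ≈ 15.5563, d(B) ≈ 21.8403, d(C) = 17, d(D) ≈ 23.2809, d(E) ≈ 23.0434, d(F) ≈ 15.3297, d(G) ≈ 22.6053. Nearest: F = (-6, -8, -6, 1) with distance 15.3297.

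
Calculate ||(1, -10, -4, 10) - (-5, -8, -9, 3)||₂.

√(Σ(x_i - y_i)²) = √((1 - (-5))² + (-10 - (-8))² + (-4 - (-9))² + (10 - 3)²)
= √(6² + (-2)² + 5² + 7²) = √(36 + 4 + 25 + 49) = √114 ≈ 10.6771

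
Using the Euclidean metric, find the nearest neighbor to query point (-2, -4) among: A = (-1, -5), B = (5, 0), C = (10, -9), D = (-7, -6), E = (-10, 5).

Distances: d(A) ≈ 1.4142, d(B) ≈ 8.0623, d(C) = 13, d(D) ≈ 5.3852, d(E) ≈ 12.0416. Nearest: A = (-1, -5) with distance 1.4142.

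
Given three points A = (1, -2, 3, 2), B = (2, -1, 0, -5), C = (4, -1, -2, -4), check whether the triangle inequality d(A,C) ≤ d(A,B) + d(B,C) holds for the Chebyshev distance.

d(A,B) = max(1, 1, 3, 7) = 7, d(B,C) = max(2, 0, 2, 1) = 2, d(A,C) = max(3, 1, 5, 6) = 6.
d(A,C) = 6 ≤ 7 + 2 = 9. Triangle inequality is satisfied.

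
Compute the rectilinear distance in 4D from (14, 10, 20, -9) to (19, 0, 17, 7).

Σ|x_i - y_i| = |14 - 19| + |10 - 0| + |20 - 17| + |-9 - 7| = 5 + 10 + 3 + 16 = 34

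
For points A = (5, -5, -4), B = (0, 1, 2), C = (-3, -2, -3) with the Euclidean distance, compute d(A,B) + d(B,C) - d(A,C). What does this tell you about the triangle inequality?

d(A,B) = √(5² + 6² + 6²) = √97 ≈ 9.8489, d(B,C) = √(3² + 3² + 5²) = √43 ≈ 6.5574, d(A,C) = √(8² + 3² + 1²) = √74 ≈ 8.6023.
d(A,B) + d(B,C) - d(A,C) = 9.8489 + 6.5574 - 8.6023 = 16.4063 - 8.6023 = 7.804 (to 4 decimal places). This is ≥ 0, so the triangle inequality holds for these points.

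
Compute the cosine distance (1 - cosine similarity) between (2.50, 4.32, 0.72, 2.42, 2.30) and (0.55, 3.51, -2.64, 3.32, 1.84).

With u = (2.50, 4.32, 0.72, 2.42, 2.30), v = (0.55, 3.51, -2.64, 3.32, 1.84):
u·v = 2.5·0.55 + 4.32·3.51 + 0.72·(-2.64) + 2.42·3.32 + 2.3·1.84 = 1.375 + 15.1632 + (-1.9008) + 8.0344 + 4.232 = 26.9038.
|u| = √(2.5² + 4.32² + 0.72² + 2.42² + 2.3²) = √(6.25 + 18.6624 + 0.5184 + 5.8564 + 5.29) = √36.5772, |v| = √(0.55² + 3.51² + (-2.64)² + 3.32² + 1.84²) = √(0.3025 + 12.3201 + 6.9696 + 11.0224 + 3.3856) = √34.0002.
cos θ = (u·v)/(|u||v|) = 26.9038/(√36.5772·√34.0002) ≈ 0.7629
Cosine distance = 1 - cos θ ≈ 1 - 0.7629 = 0.2371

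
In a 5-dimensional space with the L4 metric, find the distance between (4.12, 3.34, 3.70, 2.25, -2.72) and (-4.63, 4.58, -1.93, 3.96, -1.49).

(Σ|x_i - y_i|^4)^(1/4) = (|4.12 - (-4.63)|^4 + |3.34 - 4.58|^4 + |3.7 - (-1.93)|^4 + |2.25 - 3.96|^4 + |-2.72 - (-1.49)|^4)^(1/4)
= (8.75^4 + 1.24^4 + 5.63^4 + 1.71^4 + 1.23^4)^(1/4) ≈ (5861.8164 + 2.3642 + 1004.6935 + 8.5504 + 2.2889)^(1/4) = (6879.7134)^(1/4) ≈ 9.1074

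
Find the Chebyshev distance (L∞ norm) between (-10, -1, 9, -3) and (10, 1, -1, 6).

max(|x_i - y_i|) = max(|-10 - 10|, |-1 - 1|, |9 - (-1)|, |-3 - 6|) = max(20, 2, 10, 9) = 20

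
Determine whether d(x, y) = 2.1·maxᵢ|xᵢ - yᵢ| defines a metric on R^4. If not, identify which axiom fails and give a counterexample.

Yes. The L∞ (Chebyshev) norm induces a metric on R^4, and multiplying a metric by a positive constant 2.1 > 0 preserves all four axioms: non-negativity (2.1·||x-y|| ≥ 0), identity (2.1·||x-y|| = 0 ⟺ ||x-y|| = 0 ⟺ x = y), symmetry (||x-y|| = ||y-x||), and the triangle inequality (2.1·||x-z|| ≤ 2.1·||x-y|| + 2.1·||y-z||). So d is a metric.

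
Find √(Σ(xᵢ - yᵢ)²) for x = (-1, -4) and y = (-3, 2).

√(Σ(x_i - y_i)²) = √((-1 - (-3))² + (-4 - 2)²)
= √(2² + (-6)²) = √(4 + 36) = √40 ≈ 6.3246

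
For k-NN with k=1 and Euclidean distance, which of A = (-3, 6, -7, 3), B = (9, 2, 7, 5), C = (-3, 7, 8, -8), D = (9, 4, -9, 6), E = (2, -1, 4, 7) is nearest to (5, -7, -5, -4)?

Distances: d(A) ≈ 16.9115, d(B) ≈ 17.9444, d(C) ≈ 21.095, d(D) ≈ 15.906, d(E) ≈ 15.7162. Nearest: E = (2, -1, 4, 7) with distance 15.7162.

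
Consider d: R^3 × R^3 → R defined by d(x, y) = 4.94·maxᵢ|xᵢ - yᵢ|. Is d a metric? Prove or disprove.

Yes. The L∞ (Chebyshev) norm induces a metric on R^3, and multiplying a metric by a positive constant 4.94 > 0 preserves all four axioms: non-negativity (4.94·||x-y|| ≥ 0), identity (4.94·||x-y|| = 0 ⟺ ||x-y|| = 0 ⟺ x = y), symmetry (||x-y|| = ||y-x||), and the triangle inequality (4.94·||x-z|| ≤ 4.94·||x-y|| + 4.94·||y-z||). So d is a metric.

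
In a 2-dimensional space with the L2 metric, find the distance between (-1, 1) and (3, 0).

(Σ|x_i - y_i|^2)^(1/2) = (|-1 - 3|^2 + |1 - 0|^2)^(1/2)
= (4^2 + 1^2)^(1/2) = (16 + 1)^(1/2) = (17)^(1/2) ≈ 4.1231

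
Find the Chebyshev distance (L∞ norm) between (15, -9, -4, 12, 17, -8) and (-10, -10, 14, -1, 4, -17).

max(|x_i - y_i|) = max(|15 - (-10)|, |-9 - (-10)|, |-4 - 14|, |12 - (-1)|, |17 - 4|, |-8 - (-17)|) = max(25, 1, 18, 13, 13, 9) = 25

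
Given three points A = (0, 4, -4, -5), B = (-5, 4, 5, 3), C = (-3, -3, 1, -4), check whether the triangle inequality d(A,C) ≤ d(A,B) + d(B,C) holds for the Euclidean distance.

d(A,B) = √(5² + 0² + 9² + 8²) = √170 ≈ 13.0384, d(B,C) = √(2² + 7² + 4² + 7²) = √118 ≈ 10.8628, d(A,C) = √(3² + 7² + 5² + 1²) = √84 ≈ 9.1652.
d(A,C) ≈ 9.1652 ≤ 13.0384 + 10.8628 = 23.9012. Triangle inequality is satisfied.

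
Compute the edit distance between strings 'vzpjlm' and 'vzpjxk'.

Let D[i][j] be the edit distance between the first i characters of 'vzpjlm' and the first j characters of 'vzpjxk', with D[i][0] = i, D[0][j] = j, and D[i][j] = D[i-1][j-1] if the characters match, else 1 + min(D[i-1][j], D[i][j-1], D[i-1][j-1]). Filling the table (rows: prefixes of 'vzpjlm', columns: prefixes of 'vzpjxk'):
     ε  v  z  p  j  x  k
  ε  0  1  2  3  4  5  6
  v  1  0  1  2  3  4  5
  z  2  1  0  1  2  3  4
  p  3  2  1  0  1  2  3
  j  4  3  2  1  0  1  2
  l  5  4  3  2  1  1  2
  m  6  5  4  3  2  2  2
The bottom-right entry gives D[6][6] = 2, so no sequence of fewer than 2 edits works. Backtracking through the table gives one optimal edit sequence (2 edits):
  vzpjlm → vzpjxm (sub l→x @5)
  vzpjxm → vzpjxk (sub m→k @6)
Edit distance = 2.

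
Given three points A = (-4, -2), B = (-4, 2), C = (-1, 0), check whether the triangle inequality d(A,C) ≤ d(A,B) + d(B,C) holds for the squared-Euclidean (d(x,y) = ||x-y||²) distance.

d(A,B) = 0² + 4² = 16, d(B,C) = 3² + 2² = 13, d(A,C) = 3² + 2² = 13.
d(A,C) = 13 ≤ 16 + 13 = 29. Triangle inequality is satisfied.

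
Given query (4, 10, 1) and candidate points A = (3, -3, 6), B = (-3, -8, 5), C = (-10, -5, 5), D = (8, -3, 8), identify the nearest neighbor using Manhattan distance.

Distances: d(A) = 19, d(B) = 29, d(C) = 33, d(D) = 24. Nearest: A = (3, -3, 6) with distance 19.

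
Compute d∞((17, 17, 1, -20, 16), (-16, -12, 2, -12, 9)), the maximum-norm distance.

max(|x_i - y_i|) = max(|17 - (-16)|, |17 - (-12)|, |1 - 2|, |-20 - (-12)|, |16 - 9|) = max(33, 29, 1, 8, 7) = 33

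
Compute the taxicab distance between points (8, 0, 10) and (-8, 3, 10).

Σ|x_i - y_i| = |8 - (-8)| + |0 - 3| + |10 - 10| = 16 + 3 + 0 = 19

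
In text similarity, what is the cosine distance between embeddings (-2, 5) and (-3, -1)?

With u = (-2, 5), v = (-3, -1):
u·v = (-2)·(-3) + 5·(-1) = 6 + (-5) = 1.
|u| = √((-2)² + 5²) = √29, |v| = √((-3)² + (-1)²) = √10, so |u||v| = √(29·10) = √290.
cos θ = (u·v)/(|u||v|) = 1/√290 ≈ 0.0587
Cosine distance = 1 - cos θ ≈ 1 - 0.0587 = 0.9413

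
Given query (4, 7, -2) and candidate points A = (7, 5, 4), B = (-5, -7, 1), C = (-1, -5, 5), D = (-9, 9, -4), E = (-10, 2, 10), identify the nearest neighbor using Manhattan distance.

Distances: d(A) = 11, d(B) = 26, d(C) = 24, d(D) = 17, d(E) = 31. Nearest: A = (7, 5, 4) with distance 11.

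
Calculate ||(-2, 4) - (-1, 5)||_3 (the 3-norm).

(Σ|x_i - y_i|^3)^(1/3) = (|-2 - (-1)|^3 + |4 - 5|^3)^(1/3)
= (1^3 + 1^3)^(1/3) = (1 + 1)^(1/3) = (2)^(1/3) ≈ 1.2599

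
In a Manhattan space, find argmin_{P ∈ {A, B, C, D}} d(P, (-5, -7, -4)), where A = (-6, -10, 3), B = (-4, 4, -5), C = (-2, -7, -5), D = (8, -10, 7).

Distances: d(A) = 11, d(B) = 13, d(C) = 4, d(D) = 27. Nearest: C = (-2, -7, -5) with distance 4.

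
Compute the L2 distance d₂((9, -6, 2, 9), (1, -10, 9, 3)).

√(Σ(x_i - y_i)²) = √((9 - 1)² + (-6 - (-10))² + (2 - 9)² + (9 - 3)²)
= √(8² + 4² + (-7)² + 6²) = √(64 + 16 + 49 + 36) = √165 ≈ 12.8452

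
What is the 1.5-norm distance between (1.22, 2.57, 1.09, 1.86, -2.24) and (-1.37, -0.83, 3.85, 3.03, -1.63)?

(Σ|x_i - y_i|^1.5)^(1/1.5) = (|1.22 - (-1.37)|^1.5 + |2.57 - (-0.83)|^1.5 + |1.09 - 3.85|^1.5 + |1.86 - 3.03|^1.5 + |-2.24 - (-1.63)|^1.5)^(1/1.5)
= (2.59^1.5 + 3.4^1.5 + 2.76^1.5 + 1.17^1.5 + 0.61^1.5)^(1/1.5) ≈ (4.1682 + 6.2693 + 4.5853 + 1.2655 + 0.4764)^(1/1.5) = (16.7647)^(1/1.5) ≈ 6.5503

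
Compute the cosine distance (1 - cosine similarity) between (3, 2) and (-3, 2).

With u = (3, 2), v = (-3, 2):
u·v = 3·(-3) + 2·2 = (-9) + 4 = -5.
|u| = √(3² + 2²) = √13, |v| = √((-3)² + 2²) = √13, so |u||v| = √(13·13) = √169 = 13.
cos θ = (u·v)/(|u||v|) = -5/13 ≈ -0.3846
Cosine distance = 1 - cos θ ≈ 1 - (-0.3846) = 1.3846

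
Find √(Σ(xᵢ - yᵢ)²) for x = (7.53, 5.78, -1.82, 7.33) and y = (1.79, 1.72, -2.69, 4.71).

√(Σ(x_i - y_i)²) = √((7.53 - 1.79)² + (5.78 - 1.72)² + (-1.82 - (-2.69))² + (7.33 - 4.71)²)
= √(5.74² + 4.06² + 0.87² + 2.62²) = √(32.9476 + 16.4836 + 0.7569 + 6.8644) = √57.0525 ≈ 7.5533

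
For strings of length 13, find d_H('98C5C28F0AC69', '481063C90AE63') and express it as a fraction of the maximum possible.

Differing positions: 1, 3, 4, 5, 6, 7, 8, 11, 13. Hamming distance = 9. The maximum possible Hamming distance for length-13 strings is 13, so d_H/13 = 9/13 ≈ 0.6923.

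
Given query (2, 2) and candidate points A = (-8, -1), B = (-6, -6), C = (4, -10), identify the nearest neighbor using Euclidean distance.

Distances: d(A) ≈ 10.4403, d(B) ≈ 11.3137, d(C) ≈ 12.1655. Nearest: A = (-8, -1) with distance 10.4403.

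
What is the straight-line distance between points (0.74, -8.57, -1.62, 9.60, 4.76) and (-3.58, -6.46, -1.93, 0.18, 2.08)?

√(Σ(x_i - y_i)²) = √((0.74 - (-3.58))² + (-8.57 - (-6.46))² + (-1.62 - (-1.93))² + (9.6 - 0.18)² + (4.76 - 2.08)²)
= √(4.32² + (-2.11)² + 0.31² + 9.42² + 2.68²) = √(18.6624 + 4.4521 + 0.0961 + 88.7364 + 7.1824) = √119.1294 ≈ 10.9146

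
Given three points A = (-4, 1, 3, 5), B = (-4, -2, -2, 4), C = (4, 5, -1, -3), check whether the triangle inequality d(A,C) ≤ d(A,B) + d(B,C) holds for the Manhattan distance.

d(A,B) = 0 + 3 + 5 + 1 = 9, d(B,C) = 8 + 7 + 1 + 7 = 23, d(A,C) = 8 + 4 + 4 + 8 = 24.
d(A,C) = 24 ≤ 9 + 23 = 32. Triangle inequality is satisfied.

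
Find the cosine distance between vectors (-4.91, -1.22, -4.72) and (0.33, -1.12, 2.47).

With u = (-4.91, -1.22, -4.72), v = (0.33, -1.12, 2.47):
u·v = (-4.91)·0.33 + (-1.22)·(-1.12) + (-4.72)·2.47 = (-1.6203) + 1.3664 + (-11.6584) = -11.9123.
|u| = √((-4.91)² + (-1.22)² + (-4.72)²) = √(24.1081 + 1.4884 + 22.2784) = √47.8749, |v| = √(0.33² + (-1.12)² + 2.47²) = √(0.1089 + 1.2544 + 6.1009) = √7.4642.
cos θ = (u·v)/(|u||v|) = -11.9123/(√47.8749·√7.4642) ≈ -0.6302
Cosine distance = 1 - cos θ ≈ 1 - (-0.6302) = 1.6302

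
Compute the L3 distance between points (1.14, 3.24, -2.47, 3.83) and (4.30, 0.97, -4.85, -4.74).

(Σ|x_i - y_i|^3)^(1/3) = (|1.14 - 4.3|^3 + |3.24 - 0.97|^3 + |-2.47 - (-4.85)|^3 + |3.83 - (-4.74)|^3)^(1/3)
= (3.16^3 + 2.27^3 + 2.38^3 + 8.57^3)^(1/3) ≈ (31.5545 + 11.6971 + 13.4813 + 629.4228)^(1/3) = (686.1557)^(1/3) ≈ 8.8201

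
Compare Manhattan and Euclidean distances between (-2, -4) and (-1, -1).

L1 = |-2 - (-1)| + |-4 - (-1)| = 1 + 3 = 4
L2 = √(1² + 3²) = √10 ≈ 3.1623
L1 ≥ L2 always (equality iff movement is along one axis); L1 > L2 here.
Ratio L1/L2 = 4/√10 ≈ 1.2649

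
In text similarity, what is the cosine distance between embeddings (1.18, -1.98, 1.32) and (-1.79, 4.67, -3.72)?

With u = (1.18, -1.98, 1.32), v = (-1.79, 4.67, -3.72):
u·v = 1.18·(-1.79) + (-1.98)·4.67 + 1.32·(-3.72) = (-2.1122) + (-9.2466) + (-4.9104) = -16.2692.
|u| = √(1.18² + (-1.98)² + 1.32²) = √(1.3924 + 3.9204 + 1.7424) = √7.0552, |v| = √((-1.79)² + 4.67² + (-3.72)²) = √(3.2041 + 21.8089 + 13.8384) = √38.8514.
cos θ = (u·v)/(|u||v|) = -16.2692/(√7.0552·√38.8514) ≈ -0.9827
Cosine distance = 1 - cos θ ≈ 1 - (-0.9827) = 1.9827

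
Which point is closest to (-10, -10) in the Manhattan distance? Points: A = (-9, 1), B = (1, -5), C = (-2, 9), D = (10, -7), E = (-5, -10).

Distances: d(A) = 12, d(B) = 16, d(C) = 27, d(D) = 23, d(E) = 5. Nearest: E = (-5, -10) with distance 5.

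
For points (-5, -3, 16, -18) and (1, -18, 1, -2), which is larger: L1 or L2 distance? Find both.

L1 = |-5 - 1| + |-3 - (-18)| + |16 - 1| + |-18 - (-2)| = 6 + 15 + 15 + 16 = 52
L2 = √(6² + 15² + 15² + 16²) = √742 ≈ 27.2397
L1 ≥ L2 always (equality iff movement is along one axis); L1 > L2 here.
Ratio L1/L2 = 52/√742 ≈ 1.909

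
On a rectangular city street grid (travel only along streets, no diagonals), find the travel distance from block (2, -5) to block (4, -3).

Σ|x_i - y_i| = |2 - 4| + |-5 - (-3)| = 2 + 2 = 4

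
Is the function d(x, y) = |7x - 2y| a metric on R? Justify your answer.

No. d fails symmetry: d(8, 6) = |7·8 - 2·6| = |44| = 44, but d(6, 8) = |7·6 - 2·8| = |26| = 26. Since 44 ≠ 26, d(x,y) ≠ d(y,x) in general.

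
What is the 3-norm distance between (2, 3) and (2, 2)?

(Σ|x_i - y_i|^3)^(1/3) = (|2 - 2|^3 + |3 - 2|^3)^(1/3)
= (0^3 + 1^3)^(1/3) = (0 + 1)^(1/3) = (1)^(1/3) = 1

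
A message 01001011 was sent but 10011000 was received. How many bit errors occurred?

Differing positions: 1, 2, 4, 7, 8. Hamming distance = 5.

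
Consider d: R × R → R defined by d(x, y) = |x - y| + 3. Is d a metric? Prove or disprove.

No. d fails identity of indiscernibles (specifically d(x,x) = 0): d(-5, -5) = |-5 - (-5)| + 3 = 0 + 3 = 3 ≠ 0.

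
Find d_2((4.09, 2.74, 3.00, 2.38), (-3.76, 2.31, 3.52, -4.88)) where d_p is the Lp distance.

(Σ|x_i - y_i|^2)^(1/2) = (|4.09 - (-3.76)|^2 + |2.74 - 2.31|^2 + |3 - 3.52|^2 + |2.38 - (-4.88)|^2)^(1/2)
= (7.85^2 + 0.43^2 + 0.52^2 + 7.26^2)^(1/2) = (61.6225 + 0.1849 + 0.2704 + 52.7076)^(1/2) = (114.7854)^(1/2) ≈ 10.7138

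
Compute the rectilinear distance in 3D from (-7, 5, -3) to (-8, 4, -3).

Σ|x_i - y_i| = |-7 - (-8)| + |5 - 4| + |-3 - (-3)| = 1 + 1 + 0 = 2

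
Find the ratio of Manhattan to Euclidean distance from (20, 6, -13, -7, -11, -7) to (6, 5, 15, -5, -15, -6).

L1 = |20 - 6| + |6 - 5| + |-13 - 15| + |-7 - (-5)| + |-11 - (-15)| + |-7 - (-6)| = 14 + 1 + 28 + 2 + 4 + 1 = 50
L2 = √(14² + 1² + 28² + 2² + 4² + 1²) = √1002 ≈ 31.6544
L1 ≥ L2 always (equality iff movement is along one axis); L1 > L2 here.
Ratio L1/L2 = 50/√1002 ≈ 1.5796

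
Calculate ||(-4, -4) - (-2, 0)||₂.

√(Σ(x_i - y_i)²) = √((-4 - (-2))² + (-4 - 0)²)
= √((-2)² + (-4)²) = √(4 + 16) = √20 ≈ 4.4721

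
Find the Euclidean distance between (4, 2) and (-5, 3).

√(Σ(x_i - y_i)²) = √((4 - (-5))² + (2 - 3)²)
= √(9² + (-1)²) = √(81 + 1) = √82 ≈ 9.0554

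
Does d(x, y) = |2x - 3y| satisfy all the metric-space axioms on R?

No. d fails symmetry: d(7, 9) = |2·7 - 3·9| = |-13| = 13, but d(9, 7) = |2·9 - 3·7| = |-3| = 3. Since 13 ≠ 3, d(x,y) ≠ d(y,x) in general.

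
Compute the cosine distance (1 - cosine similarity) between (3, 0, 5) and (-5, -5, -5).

With u = (3, 0, 5), v = (-5, -5, -5):
u·v = 3·(-5) + 0·(-5) + 5·(-5) = (-15) + 0 + (-25) = -40.
|u| = √(3² + 0² + 5²) = √34, |v| = √((-5)² + (-5)² + (-5)²) = √75, so |u||v| = √(34·75) = √2550.
cos θ = (u·v)/(|u||v|) = -40/√2550 ≈ -0.7921
Cosine distance = 1 - cos θ ≈ 1 - (-0.7921) = 1.7921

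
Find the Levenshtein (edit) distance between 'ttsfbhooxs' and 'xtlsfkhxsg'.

Let D[i][j] be the edit distance between the first i characters of 'ttsfbhooxs' and the first j characters of 'xtlsfkhxsg', with D[i][0] = i, D[0][j] = j, and D[i][j] = D[i-1][j-1] if the characters match, else 1 + min(D[i-1][j], D[i][j-1], D[i-1][j-1]). Filling the table (rows: prefixes of 'ttsfbhooxs', columns: prefixes of 'xtlsfkhxsg'):
     ε  x  t  l  s  f  k  h  x  s  g
  ε  0  1  2  3  4  5  6  7  8  9 10
  t  1  1  1  2  3  4  5  6  7  8  9
  t  2  2  1  2  3  4  5  6  7  8  9
  s  3  3  2  2  2  3  4  5  6  7  8
  f  4  4  3  3  3  2  3  4  5  6  7
  b  5  5  4  4  4  3  3  4  5  6  7
  h  6  6  5  5  5  4  4  3  4  5  6
  o  7  7  6  6  6  5  5  4  4  5  6
  o  8  8  7  7  7  6  6  5  5  5  6
  x  9  8  8  8  8  7  7  6  5  6  6
  s 10  9  9  9  8  8  8  7  6  5  6
The bottom-right entry gives D[10][10] = 6, so no sequence of fewer than 6 edits works. Backtracking through the table gives one optimal edit sequence (6 edits):
  ttsfbhooxs → xttsfbhooxs (ins x @1)
  xttsfbhooxs → xtlsfbhooxs (sub t→l @3)
  xtlsfbhooxs → xtlsfkhooxs (sub b→k @6)
  xtlsfkhooxs → xtlsfkhoxs (del o @8)
  xtlsfkhoxs → xtlsfkhxs (del o @8)
  xtlsfkhxs → xtlsfkhxsg (ins g @10)
Edit distance = 6.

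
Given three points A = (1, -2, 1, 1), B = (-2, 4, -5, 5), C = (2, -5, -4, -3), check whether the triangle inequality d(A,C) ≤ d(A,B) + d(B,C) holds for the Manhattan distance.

d(A,B) = 3 + 6 + 6 + 4 = 19, d(B,C) = 4 + 9 + 1 + 8 = 22, d(A,C) = 1 + 3 + 5 + 4 = 13.
d(A,C) = 13 ≤ 19 + 22 = 41. Triangle inequality is satisfied.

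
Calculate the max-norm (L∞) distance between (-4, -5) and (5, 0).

max(|x_i - y_i|) = max(|-4 - 5|, |-5 - 0|) = max(9, 5) = 9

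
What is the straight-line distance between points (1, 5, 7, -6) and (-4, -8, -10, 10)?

√(Σ(x_i - y_i)²) = √((1 - (-4))² + (5 - (-8))² + (7 - (-10))² + (-6 - 10)²)
= √(5² + 13² + 17² + (-16)²) = √(25 + 169 + 289 + 256) = √739 ≈ 27.1846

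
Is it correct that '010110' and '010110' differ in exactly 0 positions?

Differing positions: none. Hamming distance = 0, so the claim is true.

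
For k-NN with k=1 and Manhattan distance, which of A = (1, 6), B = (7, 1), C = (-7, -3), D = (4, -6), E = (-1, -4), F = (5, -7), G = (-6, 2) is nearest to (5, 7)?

Distances: d(A) = 5, d(B) = 8, d(C) = 22, d(D) = 14, d(E) = 17, d(F) = 14, d(G) = 16. Nearest: A = (1, 6) with distance 5.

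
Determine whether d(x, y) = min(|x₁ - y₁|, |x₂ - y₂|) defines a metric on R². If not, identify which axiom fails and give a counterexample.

No. d fails identity of indiscernibles: take x = (-3, 0) and y = (-3, 4). Then d(x,y) = min(|-3 - (-3)|, |0 - 4|) = min(0, 4) = 0, yet x ≠ y.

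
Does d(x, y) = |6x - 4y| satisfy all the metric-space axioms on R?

No. d fails symmetry: d(2, 3) = |6·2 - 4·3| = |0| = 0, but d(3, 2) = |6·3 - 4·2| = |10| = 10. Since 0 ≠ 10, d(x,y) ≠ d(y,x) in general.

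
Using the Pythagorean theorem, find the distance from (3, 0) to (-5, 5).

√(Σ(x_i - y_i)²) = √((3 - (-5))² + (0 - 5)²)
= √(8² + (-5)²) = √(64 + 25) = √89 ≈ 9.434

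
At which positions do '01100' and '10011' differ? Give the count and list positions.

Differing positions: 1, 2, 3, 4, 5. Hamming distance = 5.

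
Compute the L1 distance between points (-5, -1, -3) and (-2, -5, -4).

Σ|x_i - y_i| = |-5 - (-2)| + |-1 - (-5)| + |-3 - (-4)| = 3 + 4 + 1 = 8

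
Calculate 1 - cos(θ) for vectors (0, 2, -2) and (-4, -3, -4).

With u = (0, 2, -2), v = (-4, -3, -4):
u·v = 0·(-4) + 2·(-3) + (-2)·(-4) = 0 + (-6) + 8 = 2.
|u| = √(0² + 2² + (-2)²) = √8, |v| = √((-4)² + (-3)² + (-4)²) = √41, so |u||v| = √(8·41) = √328.
cos θ = (u·v)/(|u||v|) = 2/√328 ≈ 0.1104
Cosine distance = 1 - cos θ ≈ 1 - 0.1104 = 0.8896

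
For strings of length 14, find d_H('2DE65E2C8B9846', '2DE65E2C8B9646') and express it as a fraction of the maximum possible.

Differing positions: 12. Hamming distance = 1. The maximum possible Hamming distance for length-14 strings is 14, so d_H/14 = 1/14 ≈ 0.0714.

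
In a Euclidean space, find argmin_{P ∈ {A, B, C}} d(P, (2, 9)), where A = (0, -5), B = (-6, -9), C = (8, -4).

Distances: d(A) ≈ 14.1421, d(B) ≈ 19.6977, d(C) ≈ 14.3178. Nearest: A = (0, -5) with distance 14.1421.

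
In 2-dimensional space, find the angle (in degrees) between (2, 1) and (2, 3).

With u = (2, 1), v = (2, 3):
u·v = 2·2 + 1·3 = 4 + 3 = 7.
|u| = √(2² + 1²) = √5, |v| = √(2² + 3²) = √13, so |u||v| = √(5·13) = √65.
cos θ = (u·v)/(|u||v|) = 7/√65 ≈ 0.868243
θ = arccos(0.868243) ≈ 29.74°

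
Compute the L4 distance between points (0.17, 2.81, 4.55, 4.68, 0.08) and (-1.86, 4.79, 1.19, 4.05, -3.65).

(Σ|x_i - y_i|^4)^(1/4) = (|0.17 - (-1.86)|^4 + |2.81 - 4.79|^4 + |4.55 - 1.19|^4 + |4.68 - 4.05|^4 + |0.08 - (-3.65)|^4)^(1/4)
= (2.03^4 + 1.98^4 + 3.36^4 + 0.63^4 + 3.73^4)^(1/4) ≈ (16.9818 + 15.3695 + 127.4551 + 0.1575 + 193.5688)^(1/4) = (353.5327)^(1/4) ≈ 4.3362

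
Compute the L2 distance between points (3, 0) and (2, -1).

(Σ|x_i - y_i|^2)^(1/2) = (|3 - 2|^2 + |0 - (-1)|^2)^(1/2)
= (1^2 + 1^2)^(1/2) = (1 + 1)^(1/2) = (2)^(1/2) ≈ 1.4142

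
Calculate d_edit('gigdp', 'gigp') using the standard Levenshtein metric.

Let D[i][j] be the edit distance between the first i characters of 'gigdp' and the first j characters of 'gigp', with D[i][0] = i, D[0][j] = j, and D[i][j] = D[i-1][j-1] if the characters match, else 1 + min(D[i-1][j], D[i][j-1], D[i-1][j-1]). Filling the table (rows: prefixes of 'gigdp', columns: prefixes of 'gigp'):
     ε  g  i  g  p
  ε  0  1  2  3  4
  g  1  0  1  2  3
  i  2  1  0  1  2
  g  3  2  1  0  1
  d  4  3  2  1  1
  p  5  4  3  2  1
The bottom-right entry gives D[5][4] = 1, so no sequence of fewer than 1 edit works. Backtracking through the table gives one optimal edit sequence (1 edit):
  gigdp → gigp (del d @4)
Edit distance = 1.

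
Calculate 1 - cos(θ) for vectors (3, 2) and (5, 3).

With u = (3, 2), v = (5, 3):
u·v = 3·5 + 2·3 = 15 + 6 = 21.
|u| = √(3² + 2²) = √13, |v| = √(5² + 3²) = √34, so |u||v| = √(13·34) = √442.
cos θ = (u·v)/(|u||v|) = 21/√442 ≈ 0.9989
Cosine distance = 1 - cos θ ≈ 1 - 0.9989 = 0.0011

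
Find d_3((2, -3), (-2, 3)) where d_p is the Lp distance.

(Σ|x_i - y_i|^3)^(1/3) = (|2 - (-2)|^3 + |-3 - 3|^3)^(1/3)
= (4^3 + 6^3)^(1/3) = (64 + 216)^(1/3) = (280)^(1/3) ≈ 6.5421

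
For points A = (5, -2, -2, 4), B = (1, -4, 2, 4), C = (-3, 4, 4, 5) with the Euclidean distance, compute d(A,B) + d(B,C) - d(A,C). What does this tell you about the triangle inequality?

d(A,B) = √(4² + 2² + 4² + 0²) = √36 = 6, d(B,C) = √(4² + 8² + 2² + 1²) = √85 ≈ 9.2195, d(A,C) = √(8² + 6² + 6² + 1²) = √137 ≈ 11.7047.
d(A,B) + d(B,C) - d(A,C) = 6 + 9.2195 - 11.7047 = 15.2195 - 11.7047 = 3.5148 (to 4 decimal places). This is ≥ 0, so the triangle inequality holds for these points.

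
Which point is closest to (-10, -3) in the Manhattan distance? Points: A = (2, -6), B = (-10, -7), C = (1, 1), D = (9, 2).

Distances: d(A) = 15, d(B) = 4, d(C) = 15, d(D) = 24. Nearest: B = (-10, -7) with distance 4.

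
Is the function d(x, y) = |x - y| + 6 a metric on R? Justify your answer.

No. d fails identity of indiscernibles (specifically d(x,x) = 0): d(-3, -3) = |-3 - (-3)| + 6 = 0 + 6 = 6 ≠ 0.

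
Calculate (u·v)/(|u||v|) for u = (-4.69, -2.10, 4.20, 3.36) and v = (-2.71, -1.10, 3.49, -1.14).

With u = (-4.69, -2.10, 4.20, 3.36), v = (-2.71, -1.10, 3.49, -1.14):
u·v = (-4.69)·(-2.71) + (-2.1)·(-1.1) + 4.2·3.49 + 3.36·(-1.14) = 12.7099 + 2.31 + 14.658 + (-3.8304) = 25.8475.
|u| = √((-4.69)² + (-2.1)² + 4.2² + 3.36²) = √(21.9961 + 4.41 + 17.64 + 11.2896) = √55.3357, |v| = √((-2.71)² + (-1.1)² + 3.49² + (-1.14)²) = √(7.3441 + 1.21 + 12.1801 + 1.2996) = √22.0338.
cos θ = (u·v)/(|u||v|) = 25.8475/(√55.3357·√22.0338) ≈ 0.7402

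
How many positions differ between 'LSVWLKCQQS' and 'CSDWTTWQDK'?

Differing positions: 1, 3, 5, 6, 7, 9, 10. Hamming distance = 7.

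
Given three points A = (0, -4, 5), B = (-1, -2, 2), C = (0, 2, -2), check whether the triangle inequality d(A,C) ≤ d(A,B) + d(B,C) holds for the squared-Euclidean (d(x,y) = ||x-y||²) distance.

d(A,B) = 1² + 2² + 3² = 14, d(B,C) = 1² + 4² + 4² = 33, d(A,C) = 0² + 6² + 7² = 85.
d(A,C) = 85 > 14 + 33 = 47. Triangle inequality is VIOLATED. (Squared-Euclidean is not a metric — this is a counterexample.)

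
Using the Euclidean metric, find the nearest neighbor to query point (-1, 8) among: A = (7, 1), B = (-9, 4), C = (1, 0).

Distances: d(A) ≈ 10.6301, d(B) ≈ 8.9443, d(C) ≈ 8.2462. Nearest: C = (1, 0) with distance 8.2462.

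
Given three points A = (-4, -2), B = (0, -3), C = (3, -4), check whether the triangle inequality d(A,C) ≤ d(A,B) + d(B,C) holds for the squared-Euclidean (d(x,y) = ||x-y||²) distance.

d(A,B) = 4² + 1² = 17, d(B,C) = 3² + 1² = 10, d(A,C) = 7² + 2² = 53.
d(A,C) = 53 > 17 + 10 = 27. Triangle inequality is VIOLATED. (Squared-Euclidean is not a metric — this is a counterexample.)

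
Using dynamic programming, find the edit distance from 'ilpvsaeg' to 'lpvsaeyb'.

Let D[i][j] be the edit distance between the first i characters of 'ilpvsaeg' and the first j characters of 'lpvsaeyb', with D[i][0] = i, D[0][j] = j, and D[i][j] = D[i-1][j-1] if the characters match, else 1 + min(D[i-1][j], D[i][j-1], D[i-1][j-1]). Filling the table (rows: prefixes of 'ilpvsaeg', columns: prefixes of 'lpvsaeyb'):
     ε  l  p  v  s  a  e  y  b
  ε  0  1  2  3  4  5  6  7  8
  i  1  1  2  3  4  5  6  7  8
  l  2  1  2  3  4  5  6  7  8
  p  3  2  1  2  3  4  5  6  7
  v  4  3  2  1  2  3  4  5  6
  s  5  4  3  2  1  2  3  4  5
  a  6  5  4  3  2  1  2  3  4
  e  7  6  5  4  3  2  1  2  3
  g  8  7  6  5  4  3  2  2  3
The bottom-right entry gives D[8][8] = 3, so no sequence of fewer than 3 edits works. Backtracking through the table gives one optimal edit sequence (3 edits):
  ilpvsaeg → lpvsaeg (del i @1)
  lpvsaeg → lpvsaeyg (ins y @7)
  lpvsaeyg → lpvsaeyb (sub g→b @8)
Edit distance = 3.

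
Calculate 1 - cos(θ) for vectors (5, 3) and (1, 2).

With u = (5, 3), v = (1, 2):
u·v = 5·1 + 3·2 = 5 + 6 = 11.
|u| = √(5² + 3²) = √34, |v| = √(1² + 2²) = √5, so |u||v| = √(34·5) = √170.
cos θ = (u·v)/(|u||v|) = 11/√170 ≈ 0.8437
Cosine distance = 1 - cos θ ≈ 1 - 0.8437 = 0.1563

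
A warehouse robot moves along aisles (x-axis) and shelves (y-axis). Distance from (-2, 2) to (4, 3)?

Σ|x_i - y_i| = |-2 - 4| + |2 - 3| = 6 + 1 = 7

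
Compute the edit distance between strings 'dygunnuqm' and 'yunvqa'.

Let D[i][j] be the edit distance between the first i characters of 'dygunnuqm' and the first j characters of 'yunvqa', with D[i][0] = i, D[0][j] = j, and D[i][j] = D[i-1][j-1] if the characters match, else 1 + min(D[i-1][j], D[i][j-1], D[i-1][j-1]). Filling the table (rows: prefixes of 'dygunnuqm', columns: prefixes of 'yunvqa'):
     ε  y  u  n  v  q  a
  ε  0  1  2  3  4  5  6
  d  1  1  2  3  4  5  6
  y  2  1  2  3  4  5  6
  g  3  2  2  3  4  5  6
  u  4  3  2  3  4  5  6
  n  5  4  3  2  3  4  5
  n  6  5  4  3  3  4  5
  u  7  6  5  4  4  4  5
  q  8  7  6  5  5  4  5
  m  9  8  7  6  6  5  5
The bottom-right entry gives D[9][6] = 5, so no sequence of fewer than 5 edits works. Backtracking through the table gives one optimal edit sequence (5 edits):
  dygunnuqm → ygunnuqm (del d @1)
  ygunnuqm → yunnuqm (del g @2)
  yunnuqm → yunuqm (del n @3)
  yunuqm → yunvqm (sub u→v @4)
  yunvqm → yunvqa (sub m→a @6)
Edit distance = 5.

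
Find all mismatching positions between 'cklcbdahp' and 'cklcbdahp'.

Differing positions: none. Hamming distance = 0.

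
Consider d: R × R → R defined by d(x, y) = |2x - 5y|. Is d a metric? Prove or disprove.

No. d fails symmetry: d(5, 2) = |2·5 - 5·2| = |0| = 0, but d(2, 5) = |2·2 - 5·5| = |-21| = 21. Since 0 ≠ 21, d(x,y) ≠ d(y,x) in general.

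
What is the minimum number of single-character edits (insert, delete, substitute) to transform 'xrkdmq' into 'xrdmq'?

Let D[i][j] be the edit distance between the first i characters of 'xrkdmq' and the first j characters of 'xrdmq', with D[i][0] = i, D[0][j] = j, and D[i][j] = D[i-1][j-1] if the characters match, else 1 + min(D[i-1][j], D[i][j-1], D[i-1][j-1]). Filling the table (rows: prefixes of 'xrkdmq', columns: prefixes of 'xrdmq'):
     ε  x  r  d  m  q
  ε  0  1  2  3  4  5
  x  1  0  1  2  3  4
  r  2  1  0  1  2  3
  k  3  2  1  1  2  3
  d  4  3  2  1  2  3
  m  5  4  3  2  1  2
  q  6  5  4  3  2  1
The bottom-right entry gives D[6][5] = 1, so no sequence of fewer than 1 edit works. Backtracking through the table gives one optimal edit sequence (1 edit):
  xrkdmq → xrdmq (del k @3)
Edit distance = 1.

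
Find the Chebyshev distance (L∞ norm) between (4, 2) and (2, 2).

max(|x_i - y_i|) = max(|4 - 2|, |2 - 2|) = max(2, 0) = 2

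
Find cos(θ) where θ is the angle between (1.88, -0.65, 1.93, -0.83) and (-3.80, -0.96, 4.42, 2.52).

With u = (1.88, -0.65, 1.93, -0.83), v = (-3.80, -0.96, 4.42, 2.52):
u·v = 1.88·(-3.8) + (-0.65)·(-0.96) + 1.93·4.42 + (-0.83)·2.52 = (-7.144) + 0.624 + 8.5306 + (-2.0916) = -0.081.
|u| = √(1.88² + (-0.65)² + 1.93² + (-0.83)²) = √(3.5344 + 0.4225 + 3.7249 + 0.6889) = √8.3707, |v| = √((-3.8)² + (-0.96)² + 4.42² + 2.52²) = √(14.44 + 0.9216 + 19.5364 + 6.3504) = √41.2484.
cos θ = (u·v)/(|u||v|) = -0.081/(√8.3707·√41.2484) ≈ -0.0044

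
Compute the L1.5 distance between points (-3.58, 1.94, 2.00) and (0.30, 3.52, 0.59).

(Σ|x_i - y_i|^1.5)^(1/1.5) = (|-3.58 - 0.3|^1.5 + |1.94 - 3.52|^1.5 + |2 - 0.59|^1.5)^(1/1.5)
= (3.88^1.5 + 1.58^1.5 + 1.41^1.5)^(1/1.5) ≈ (7.6427 + 1.986 + 1.6743)^(1/1.5) = (11.303)^(1/1.5) ≈ 5.0365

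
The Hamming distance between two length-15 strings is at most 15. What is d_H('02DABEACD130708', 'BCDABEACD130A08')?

Differing positions: 1, 2, 13. Hamming distance = 3. The maximum possible Hamming distance for length-15 strings is 15, so d_H/15 = 3/15 = 0.2.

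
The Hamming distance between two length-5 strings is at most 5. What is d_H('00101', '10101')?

Differing positions: 1. Hamming distance = 1. The maximum possible Hamming distance for length-5 strings is 5, so d_H/5 = 1/5 = 0.2.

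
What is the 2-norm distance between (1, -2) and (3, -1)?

(Σ|x_i - y_i|^2)^(1/2) = (|1 - 3|^2 + |-2 - (-1)|^2)^(1/2)
= (2^2 + 1^2)^(1/2) = (4 + 1)^(1/2) = (5)^(1/2) ≈ 2.2361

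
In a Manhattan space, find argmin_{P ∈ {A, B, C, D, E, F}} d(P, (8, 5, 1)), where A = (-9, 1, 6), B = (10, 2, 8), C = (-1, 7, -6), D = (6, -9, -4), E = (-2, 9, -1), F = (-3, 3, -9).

Distances: d(A) = 26, d(B) = 12, d(C) = 18, d(D) = 21, d(E) = 16, d(F) = 23. Nearest: B = (10, 2, 8) with distance 12.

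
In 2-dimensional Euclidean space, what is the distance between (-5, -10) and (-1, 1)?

√(Σ(x_i - y_i)²) = √((-5 - (-1))² + (-10 - 1)²)
= √((-4)² + (-11)²) = √(16 + 121) = √137 ≈ 11.7047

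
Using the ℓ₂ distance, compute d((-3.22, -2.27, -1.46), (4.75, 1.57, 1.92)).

(Σ|x_i - y_i|^2)^(1/2) = (|-3.22 - 4.75|^2 + |-2.27 - 1.57|^2 + |-1.46 - 1.92|^2)^(1/2)
= (7.97^2 + 3.84^2 + 3.38^2)^(1/2) = (63.5209 + 14.7456 + 11.4244)^(1/2) = (89.6909)^(1/2) ≈ 9.4705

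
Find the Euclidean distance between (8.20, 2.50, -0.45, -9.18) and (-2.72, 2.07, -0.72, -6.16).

√(Σ(x_i - y_i)²) = √((8.2 - (-2.72))² + (2.5 - 2.07)² + (-0.45 - (-0.72))² + (-9.18 - (-6.16))²)
= √(10.92² + 0.43² + 0.27² + (-3.02)²) = √(119.2464 + 0.1849 + 0.0729 + 9.1204) = √128.6246 ≈ 11.3413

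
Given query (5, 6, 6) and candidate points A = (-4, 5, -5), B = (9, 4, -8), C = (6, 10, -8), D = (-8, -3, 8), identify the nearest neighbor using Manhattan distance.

Distances: d(A) = 21, d(B) = 20, d(C) = 19, d(D) = 24. Nearest: C = (6, 10, -8) with distance 19.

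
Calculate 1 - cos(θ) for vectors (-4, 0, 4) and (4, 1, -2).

With u = (-4, 0, 4), v = (4, 1, -2):
u·v = (-4)·4 + 0·1 + 4·(-2) = (-16) + 0 + (-8) = -24.
|u| = √((-4)² + 0² + 4²) = √32, |v| = √(4² + 1² + (-2)²) = √21, so |u||v| = √(32·21) = √672.
cos θ = (u·v)/(|u||v|) = -24/√672 ≈ -0.9258
Cosine distance = 1 - cos θ ≈ 1 - (-0.9258) = 1.9258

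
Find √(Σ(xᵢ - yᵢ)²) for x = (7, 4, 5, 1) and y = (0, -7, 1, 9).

√(Σ(x_i - y_i)²) = √((7 - 0)² + (4 - (-7))² + (5 - 1)² + (1 - 9)²)
= √(7² + 11² + 4² + (-8)²) = √(49 + 121 + 16 + 64) = √250 ≈ 15.8114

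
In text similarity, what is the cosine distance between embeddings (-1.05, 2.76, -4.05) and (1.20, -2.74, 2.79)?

With u = (-1.05, 2.76, -4.05), v = (1.20, -2.74, 2.79):
u·v = (-1.05)·1.2 + 2.76·(-2.74) + (-4.05)·2.79 = (-1.26) + (-7.5624) + (-11.2995) = -20.1219.
|u| = √((-1.05)² + 2.76² + (-4.05)²) = √(1.1025 + 7.6176 + 16.4025) = √25.1226, |v| = √(1.2² + (-2.74)² + 2.79²) = √(1.44 + 7.5076 + 7.7841) = √16.7317.
cos θ = (u·v)/(|u||v|) = -20.1219/(√25.1226·√16.7317) ≈ -0.9814
Cosine distance = 1 - cos θ ≈ 1 - (-0.9814) = 1.9814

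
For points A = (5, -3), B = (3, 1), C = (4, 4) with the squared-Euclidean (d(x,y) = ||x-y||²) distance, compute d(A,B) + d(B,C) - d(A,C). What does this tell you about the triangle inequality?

d(A,B) = 2² + 4² = 20, d(B,C) = 1² + 3² = 10, d(A,C) = 1² + 7² = 50.
d(A,B) + d(B,C) - d(A,C) = 20 + 10 - 50 = 30 - 50 = -20. This is < 0, so the triangle inequality FAILS for these points (squared-Euclidean is not a metric).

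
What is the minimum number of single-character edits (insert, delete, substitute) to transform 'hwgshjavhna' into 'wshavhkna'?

Let D[i][j] be the edit distance between the first i characters of 'hwgshjavhna' and the first j characters of 'wshavhkna', with D[i][0] = i, D[0][j] = j, and D[i][j] = D[i-1][j-1] if the characters match, else 1 + min(D[i-1][j], D[i][j-1], D[i-1][j-1]). Filling the table (rows: prefixes of 'hwgshjavhna', columns: prefixes of 'wshavhkna'):
     ε  w  s  h  a  v  h  k  n  a
  ε  0  1  2  3  4  5  6  7  8  9
  h  1  1  2  2  3  4  5  6  7  8
  w  2  1  2  3  3  4  5  6  7  8
  g  3  2  2  3  4  4  5  6  7  8
  s  4  3  2  3  4  5  5  6  7  8
  h  5  4  3  2  3  4  5  6  7  8
  j  6  5  4  3  3  4  5  6  7  8
  a  7  6  5  4  3  4  5  6  7  7
  v  8  7  6  5  4  3  4  5  6  7
  h  9  8  7  6  5  4  3  4  5  6
  n 10  9  8  7  6  5  4  4  4  5
  a 11 10  9  8  7  6  5  5  5  4
The bottom-right entry gives D[11][9] = 4, so no sequence of fewer than 4 edits works. Backtracking through the table gives one optimal edit sequence (4 edits):
  hwgshjavhna → wgshjavhna (del h @1)
  wgshjavhna → wshjavhna (del g @2)
  wshjavhna → wshavhna (del j @4)
  wshavhna → wshavhkna (ins k @7)
Edit distance = 4.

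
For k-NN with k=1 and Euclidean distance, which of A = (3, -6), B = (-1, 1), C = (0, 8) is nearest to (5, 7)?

Distances: d(A) ≈ 13.1529, d(B) ≈ 8.4853, d(C) ≈ 5.099. Nearest: C = (0, 8) with distance 5.099.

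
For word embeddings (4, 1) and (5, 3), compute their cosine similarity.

With u = (4, 1), v = (5, 3):
u·v = 4·5 + 1·3 = 20 + 3 = 23.
|u| = √(4² + 1²) = √17, |v| = √(5² + 3²) = √34, so |u||v| = √(17·34) = √578.
cos θ = (u·v)/(|u||v|) = 23/√578 ≈ 0.9567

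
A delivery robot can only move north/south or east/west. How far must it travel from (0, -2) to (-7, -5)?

Σ|x_i - y_i| = |0 - (-7)| + |-2 - (-5)| = 7 + 3 = 10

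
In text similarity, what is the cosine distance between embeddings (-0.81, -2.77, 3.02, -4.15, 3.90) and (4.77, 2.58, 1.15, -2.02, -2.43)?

With u = (-0.81, -2.77, 3.02, -4.15, 3.90), v = (4.77, 2.58, 1.15, -2.02, -2.43):
u·v = (-0.81)·4.77 + (-2.77)·2.58 + 3.02·1.15 + (-4.15)·(-2.02) + 3.9·(-2.43) = (-3.8637) + (-7.1466) + 3.473 + 8.383 + (-9.477) = -8.6313.
|u| = √((-0.81)² + (-2.77)² + 3.02² + (-4.15)² + 3.9²) = √(0.6561 + 7.6729 + 9.1204 + 17.2225 + 15.21) = √49.8819, |v| = √(4.77² + 2.58² + 1.15² + (-2.02)² + (-2.43)²) = √(22.7529 + 6.6564 + 1.3225 + 4.0804 + 5.9049) = √40.7171.
cos θ = (u·v)/(|u||v|) = -8.6313/(√49.8819·√40.7171) ≈ -0.1915
Cosine distance = 1 - cos θ ≈ 1 - (-0.1915) = 1.1915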